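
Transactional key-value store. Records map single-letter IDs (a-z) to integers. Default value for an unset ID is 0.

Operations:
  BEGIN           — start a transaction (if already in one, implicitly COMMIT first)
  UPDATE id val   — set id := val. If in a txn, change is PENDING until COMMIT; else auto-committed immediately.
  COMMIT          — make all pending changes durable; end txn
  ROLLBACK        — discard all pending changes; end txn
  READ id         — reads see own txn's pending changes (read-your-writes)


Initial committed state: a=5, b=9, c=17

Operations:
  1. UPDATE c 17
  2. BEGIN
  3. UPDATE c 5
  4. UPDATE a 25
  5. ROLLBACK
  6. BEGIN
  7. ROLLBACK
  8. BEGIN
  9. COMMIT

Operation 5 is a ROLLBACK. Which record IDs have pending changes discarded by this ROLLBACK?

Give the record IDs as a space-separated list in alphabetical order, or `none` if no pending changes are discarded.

Answer: a c

Derivation:
Initial committed: {a=5, b=9, c=17}
Op 1: UPDATE c=17 (auto-commit; committed c=17)
Op 2: BEGIN: in_txn=True, pending={}
Op 3: UPDATE c=5 (pending; pending now {c=5})
Op 4: UPDATE a=25 (pending; pending now {a=25, c=5})
Op 5: ROLLBACK: discarded pending ['a', 'c']; in_txn=False
Op 6: BEGIN: in_txn=True, pending={}
Op 7: ROLLBACK: discarded pending []; in_txn=False
Op 8: BEGIN: in_txn=True, pending={}
Op 9: COMMIT: merged [] into committed; committed now {a=5, b=9, c=17}
ROLLBACK at op 5 discards: ['a', 'c']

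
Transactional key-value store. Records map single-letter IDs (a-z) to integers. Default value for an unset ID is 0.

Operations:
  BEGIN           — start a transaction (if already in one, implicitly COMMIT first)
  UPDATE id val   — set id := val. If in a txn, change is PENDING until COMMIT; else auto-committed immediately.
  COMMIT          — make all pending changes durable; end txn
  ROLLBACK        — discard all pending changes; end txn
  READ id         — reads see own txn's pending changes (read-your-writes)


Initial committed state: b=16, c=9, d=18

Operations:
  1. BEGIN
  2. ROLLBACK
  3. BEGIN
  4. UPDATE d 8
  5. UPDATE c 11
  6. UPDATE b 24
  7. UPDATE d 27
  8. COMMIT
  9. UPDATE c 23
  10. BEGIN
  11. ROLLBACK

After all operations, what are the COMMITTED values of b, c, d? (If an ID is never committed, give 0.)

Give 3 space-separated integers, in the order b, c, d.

Answer: 24 23 27

Derivation:
Initial committed: {b=16, c=9, d=18}
Op 1: BEGIN: in_txn=True, pending={}
Op 2: ROLLBACK: discarded pending []; in_txn=False
Op 3: BEGIN: in_txn=True, pending={}
Op 4: UPDATE d=8 (pending; pending now {d=8})
Op 5: UPDATE c=11 (pending; pending now {c=11, d=8})
Op 6: UPDATE b=24 (pending; pending now {b=24, c=11, d=8})
Op 7: UPDATE d=27 (pending; pending now {b=24, c=11, d=27})
Op 8: COMMIT: merged ['b', 'c', 'd'] into committed; committed now {b=24, c=11, d=27}
Op 9: UPDATE c=23 (auto-commit; committed c=23)
Op 10: BEGIN: in_txn=True, pending={}
Op 11: ROLLBACK: discarded pending []; in_txn=False
Final committed: {b=24, c=23, d=27}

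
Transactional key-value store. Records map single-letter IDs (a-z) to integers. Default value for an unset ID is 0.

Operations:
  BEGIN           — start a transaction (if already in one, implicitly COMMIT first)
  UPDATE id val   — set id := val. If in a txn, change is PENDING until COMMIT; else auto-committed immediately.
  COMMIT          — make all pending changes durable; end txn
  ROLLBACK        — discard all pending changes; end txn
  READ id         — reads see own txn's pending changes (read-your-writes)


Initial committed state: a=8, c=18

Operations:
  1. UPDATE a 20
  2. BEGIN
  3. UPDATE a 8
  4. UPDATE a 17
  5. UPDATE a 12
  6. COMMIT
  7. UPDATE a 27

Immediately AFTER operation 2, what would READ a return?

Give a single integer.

Initial committed: {a=8, c=18}
Op 1: UPDATE a=20 (auto-commit; committed a=20)
Op 2: BEGIN: in_txn=True, pending={}
After op 2: visible(a) = 20 (pending={}, committed={a=20, c=18})

Answer: 20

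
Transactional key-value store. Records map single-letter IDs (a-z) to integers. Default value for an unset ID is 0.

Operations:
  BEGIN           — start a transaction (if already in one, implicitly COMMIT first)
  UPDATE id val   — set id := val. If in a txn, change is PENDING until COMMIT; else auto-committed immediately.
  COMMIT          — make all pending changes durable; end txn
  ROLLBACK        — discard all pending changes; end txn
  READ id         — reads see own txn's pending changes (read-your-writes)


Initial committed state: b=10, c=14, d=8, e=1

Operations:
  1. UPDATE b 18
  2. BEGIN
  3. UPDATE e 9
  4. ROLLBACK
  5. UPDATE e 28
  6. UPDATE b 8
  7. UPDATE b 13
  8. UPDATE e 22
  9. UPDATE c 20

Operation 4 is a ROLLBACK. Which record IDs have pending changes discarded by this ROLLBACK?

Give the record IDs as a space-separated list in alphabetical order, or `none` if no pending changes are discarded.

Answer: e

Derivation:
Initial committed: {b=10, c=14, d=8, e=1}
Op 1: UPDATE b=18 (auto-commit; committed b=18)
Op 2: BEGIN: in_txn=True, pending={}
Op 3: UPDATE e=9 (pending; pending now {e=9})
Op 4: ROLLBACK: discarded pending ['e']; in_txn=False
Op 5: UPDATE e=28 (auto-commit; committed e=28)
Op 6: UPDATE b=8 (auto-commit; committed b=8)
Op 7: UPDATE b=13 (auto-commit; committed b=13)
Op 8: UPDATE e=22 (auto-commit; committed e=22)
Op 9: UPDATE c=20 (auto-commit; committed c=20)
ROLLBACK at op 4 discards: ['e']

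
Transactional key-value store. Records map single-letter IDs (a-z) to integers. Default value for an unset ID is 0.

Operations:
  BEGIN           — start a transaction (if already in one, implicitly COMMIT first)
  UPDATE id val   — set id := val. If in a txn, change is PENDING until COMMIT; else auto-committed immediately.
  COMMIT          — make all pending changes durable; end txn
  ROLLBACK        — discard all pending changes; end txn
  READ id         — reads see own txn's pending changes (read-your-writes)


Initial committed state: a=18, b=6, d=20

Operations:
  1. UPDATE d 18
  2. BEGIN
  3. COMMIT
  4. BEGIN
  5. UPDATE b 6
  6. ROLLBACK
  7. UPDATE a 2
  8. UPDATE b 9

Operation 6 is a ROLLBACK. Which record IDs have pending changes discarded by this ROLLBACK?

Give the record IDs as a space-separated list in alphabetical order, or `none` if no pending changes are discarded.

Initial committed: {a=18, b=6, d=20}
Op 1: UPDATE d=18 (auto-commit; committed d=18)
Op 2: BEGIN: in_txn=True, pending={}
Op 3: COMMIT: merged [] into committed; committed now {a=18, b=6, d=18}
Op 4: BEGIN: in_txn=True, pending={}
Op 5: UPDATE b=6 (pending; pending now {b=6})
Op 6: ROLLBACK: discarded pending ['b']; in_txn=False
Op 7: UPDATE a=2 (auto-commit; committed a=2)
Op 8: UPDATE b=9 (auto-commit; committed b=9)
ROLLBACK at op 6 discards: ['b']

Answer: b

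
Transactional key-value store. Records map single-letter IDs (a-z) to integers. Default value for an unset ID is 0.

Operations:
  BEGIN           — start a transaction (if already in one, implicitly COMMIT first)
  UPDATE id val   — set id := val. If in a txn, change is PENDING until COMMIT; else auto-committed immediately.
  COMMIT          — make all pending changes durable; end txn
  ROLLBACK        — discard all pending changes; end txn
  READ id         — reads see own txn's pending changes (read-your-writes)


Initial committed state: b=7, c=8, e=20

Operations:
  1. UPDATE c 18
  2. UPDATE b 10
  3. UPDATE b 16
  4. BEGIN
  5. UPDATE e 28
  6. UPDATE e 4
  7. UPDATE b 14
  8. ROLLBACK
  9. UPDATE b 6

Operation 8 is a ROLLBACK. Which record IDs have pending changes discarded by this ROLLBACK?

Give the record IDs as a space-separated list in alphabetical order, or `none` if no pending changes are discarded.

Initial committed: {b=7, c=8, e=20}
Op 1: UPDATE c=18 (auto-commit; committed c=18)
Op 2: UPDATE b=10 (auto-commit; committed b=10)
Op 3: UPDATE b=16 (auto-commit; committed b=16)
Op 4: BEGIN: in_txn=True, pending={}
Op 5: UPDATE e=28 (pending; pending now {e=28})
Op 6: UPDATE e=4 (pending; pending now {e=4})
Op 7: UPDATE b=14 (pending; pending now {b=14, e=4})
Op 8: ROLLBACK: discarded pending ['b', 'e']; in_txn=False
Op 9: UPDATE b=6 (auto-commit; committed b=6)
ROLLBACK at op 8 discards: ['b', 'e']

Answer: b e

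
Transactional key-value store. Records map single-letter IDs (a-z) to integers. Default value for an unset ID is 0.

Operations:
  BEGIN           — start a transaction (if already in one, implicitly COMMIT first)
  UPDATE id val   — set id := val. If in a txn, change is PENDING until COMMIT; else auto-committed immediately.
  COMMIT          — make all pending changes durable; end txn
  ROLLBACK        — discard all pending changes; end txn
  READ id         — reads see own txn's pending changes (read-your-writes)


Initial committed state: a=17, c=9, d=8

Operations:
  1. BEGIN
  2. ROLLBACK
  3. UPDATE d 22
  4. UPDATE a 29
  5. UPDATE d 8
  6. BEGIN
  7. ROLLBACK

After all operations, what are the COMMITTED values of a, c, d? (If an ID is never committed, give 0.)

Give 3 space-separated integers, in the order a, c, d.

Initial committed: {a=17, c=9, d=8}
Op 1: BEGIN: in_txn=True, pending={}
Op 2: ROLLBACK: discarded pending []; in_txn=False
Op 3: UPDATE d=22 (auto-commit; committed d=22)
Op 4: UPDATE a=29 (auto-commit; committed a=29)
Op 5: UPDATE d=8 (auto-commit; committed d=8)
Op 6: BEGIN: in_txn=True, pending={}
Op 7: ROLLBACK: discarded pending []; in_txn=False
Final committed: {a=29, c=9, d=8}

Answer: 29 9 8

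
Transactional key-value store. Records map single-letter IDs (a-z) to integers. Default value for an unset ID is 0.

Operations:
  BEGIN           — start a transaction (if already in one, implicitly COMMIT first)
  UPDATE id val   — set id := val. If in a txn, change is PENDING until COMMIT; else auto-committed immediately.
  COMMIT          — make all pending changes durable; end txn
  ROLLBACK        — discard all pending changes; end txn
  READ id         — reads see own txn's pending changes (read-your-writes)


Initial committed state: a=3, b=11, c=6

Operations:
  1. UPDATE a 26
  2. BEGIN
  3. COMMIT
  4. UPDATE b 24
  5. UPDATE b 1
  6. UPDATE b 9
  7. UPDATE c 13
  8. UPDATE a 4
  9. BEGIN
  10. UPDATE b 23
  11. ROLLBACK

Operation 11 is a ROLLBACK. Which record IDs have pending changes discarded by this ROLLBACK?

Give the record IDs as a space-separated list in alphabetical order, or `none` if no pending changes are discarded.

Initial committed: {a=3, b=11, c=6}
Op 1: UPDATE a=26 (auto-commit; committed a=26)
Op 2: BEGIN: in_txn=True, pending={}
Op 3: COMMIT: merged [] into committed; committed now {a=26, b=11, c=6}
Op 4: UPDATE b=24 (auto-commit; committed b=24)
Op 5: UPDATE b=1 (auto-commit; committed b=1)
Op 6: UPDATE b=9 (auto-commit; committed b=9)
Op 7: UPDATE c=13 (auto-commit; committed c=13)
Op 8: UPDATE a=4 (auto-commit; committed a=4)
Op 9: BEGIN: in_txn=True, pending={}
Op 10: UPDATE b=23 (pending; pending now {b=23})
Op 11: ROLLBACK: discarded pending ['b']; in_txn=False
ROLLBACK at op 11 discards: ['b']

Answer: b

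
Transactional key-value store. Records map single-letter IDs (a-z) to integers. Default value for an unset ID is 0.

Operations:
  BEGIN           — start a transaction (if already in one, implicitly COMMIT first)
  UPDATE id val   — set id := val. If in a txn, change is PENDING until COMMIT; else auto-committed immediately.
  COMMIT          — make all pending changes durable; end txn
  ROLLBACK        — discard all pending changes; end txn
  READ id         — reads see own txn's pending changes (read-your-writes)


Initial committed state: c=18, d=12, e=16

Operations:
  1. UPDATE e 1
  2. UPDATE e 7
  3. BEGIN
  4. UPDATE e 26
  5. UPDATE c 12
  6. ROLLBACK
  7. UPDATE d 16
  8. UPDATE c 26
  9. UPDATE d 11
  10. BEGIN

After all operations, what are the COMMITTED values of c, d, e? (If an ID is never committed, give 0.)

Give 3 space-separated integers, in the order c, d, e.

Answer: 26 11 7

Derivation:
Initial committed: {c=18, d=12, e=16}
Op 1: UPDATE e=1 (auto-commit; committed e=1)
Op 2: UPDATE e=7 (auto-commit; committed e=7)
Op 3: BEGIN: in_txn=True, pending={}
Op 4: UPDATE e=26 (pending; pending now {e=26})
Op 5: UPDATE c=12 (pending; pending now {c=12, e=26})
Op 6: ROLLBACK: discarded pending ['c', 'e']; in_txn=False
Op 7: UPDATE d=16 (auto-commit; committed d=16)
Op 8: UPDATE c=26 (auto-commit; committed c=26)
Op 9: UPDATE d=11 (auto-commit; committed d=11)
Op 10: BEGIN: in_txn=True, pending={}
Final committed: {c=26, d=11, e=7}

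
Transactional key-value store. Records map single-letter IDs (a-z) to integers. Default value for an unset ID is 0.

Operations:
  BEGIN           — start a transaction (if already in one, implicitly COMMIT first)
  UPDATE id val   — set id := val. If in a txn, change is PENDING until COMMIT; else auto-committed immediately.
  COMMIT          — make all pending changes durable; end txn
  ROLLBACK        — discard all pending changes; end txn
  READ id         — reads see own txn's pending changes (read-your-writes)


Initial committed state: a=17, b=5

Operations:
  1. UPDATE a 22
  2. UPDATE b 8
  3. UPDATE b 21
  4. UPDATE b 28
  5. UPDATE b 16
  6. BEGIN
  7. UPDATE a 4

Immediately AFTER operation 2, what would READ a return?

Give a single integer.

Answer: 22

Derivation:
Initial committed: {a=17, b=5}
Op 1: UPDATE a=22 (auto-commit; committed a=22)
Op 2: UPDATE b=8 (auto-commit; committed b=8)
After op 2: visible(a) = 22 (pending={}, committed={a=22, b=8})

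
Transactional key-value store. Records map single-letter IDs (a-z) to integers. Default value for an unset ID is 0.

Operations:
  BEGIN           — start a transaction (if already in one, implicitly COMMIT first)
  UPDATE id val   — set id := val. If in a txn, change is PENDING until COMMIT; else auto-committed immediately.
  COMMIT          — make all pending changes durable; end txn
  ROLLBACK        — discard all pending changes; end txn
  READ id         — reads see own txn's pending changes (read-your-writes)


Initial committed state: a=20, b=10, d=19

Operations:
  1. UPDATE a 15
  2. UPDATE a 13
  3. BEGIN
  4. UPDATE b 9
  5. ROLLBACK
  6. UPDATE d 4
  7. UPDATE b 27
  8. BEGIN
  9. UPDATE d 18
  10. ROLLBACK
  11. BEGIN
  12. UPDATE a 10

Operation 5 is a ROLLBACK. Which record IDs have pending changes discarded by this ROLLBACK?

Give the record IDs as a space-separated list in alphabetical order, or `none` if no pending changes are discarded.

Answer: b

Derivation:
Initial committed: {a=20, b=10, d=19}
Op 1: UPDATE a=15 (auto-commit; committed a=15)
Op 2: UPDATE a=13 (auto-commit; committed a=13)
Op 3: BEGIN: in_txn=True, pending={}
Op 4: UPDATE b=9 (pending; pending now {b=9})
Op 5: ROLLBACK: discarded pending ['b']; in_txn=False
Op 6: UPDATE d=4 (auto-commit; committed d=4)
Op 7: UPDATE b=27 (auto-commit; committed b=27)
Op 8: BEGIN: in_txn=True, pending={}
Op 9: UPDATE d=18 (pending; pending now {d=18})
Op 10: ROLLBACK: discarded pending ['d']; in_txn=False
Op 11: BEGIN: in_txn=True, pending={}
Op 12: UPDATE a=10 (pending; pending now {a=10})
ROLLBACK at op 5 discards: ['b']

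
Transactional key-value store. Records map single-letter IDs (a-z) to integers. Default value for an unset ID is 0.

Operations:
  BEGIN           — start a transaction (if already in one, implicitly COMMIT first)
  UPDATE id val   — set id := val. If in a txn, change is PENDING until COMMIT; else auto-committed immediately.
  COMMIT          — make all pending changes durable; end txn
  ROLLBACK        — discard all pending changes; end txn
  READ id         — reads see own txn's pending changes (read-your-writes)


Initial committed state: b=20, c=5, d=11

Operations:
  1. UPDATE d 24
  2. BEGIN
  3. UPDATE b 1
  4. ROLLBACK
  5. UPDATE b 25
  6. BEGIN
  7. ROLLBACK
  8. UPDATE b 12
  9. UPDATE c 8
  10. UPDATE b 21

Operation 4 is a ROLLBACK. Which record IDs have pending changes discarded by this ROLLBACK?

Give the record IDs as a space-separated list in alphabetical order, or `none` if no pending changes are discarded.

Initial committed: {b=20, c=5, d=11}
Op 1: UPDATE d=24 (auto-commit; committed d=24)
Op 2: BEGIN: in_txn=True, pending={}
Op 3: UPDATE b=1 (pending; pending now {b=1})
Op 4: ROLLBACK: discarded pending ['b']; in_txn=False
Op 5: UPDATE b=25 (auto-commit; committed b=25)
Op 6: BEGIN: in_txn=True, pending={}
Op 7: ROLLBACK: discarded pending []; in_txn=False
Op 8: UPDATE b=12 (auto-commit; committed b=12)
Op 9: UPDATE c=8 (auto-commit; committed c=8)
Op 10: UPDATE b=21 (auto-commit; committed b=21)
ROLLBACK at op 4 discards: ['b']

Answer: b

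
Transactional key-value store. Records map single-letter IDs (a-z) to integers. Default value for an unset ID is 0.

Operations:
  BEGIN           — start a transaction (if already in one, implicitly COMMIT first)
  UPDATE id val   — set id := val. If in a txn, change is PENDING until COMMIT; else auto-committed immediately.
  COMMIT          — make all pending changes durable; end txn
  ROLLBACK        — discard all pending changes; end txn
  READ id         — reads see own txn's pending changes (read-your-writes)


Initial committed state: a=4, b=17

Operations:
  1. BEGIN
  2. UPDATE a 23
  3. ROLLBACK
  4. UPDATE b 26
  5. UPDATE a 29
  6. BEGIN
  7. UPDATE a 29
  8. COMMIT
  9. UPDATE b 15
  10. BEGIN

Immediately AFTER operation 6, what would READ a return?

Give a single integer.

Answer: 29

Derivation:
Initial committed: {a=4, b=17}
Op 1: BEGIN: in_txn=True, pending={}
Op 2: UPDATE a=23 (pending; pending now {a=23})
Op 3: ROLLBACK: discarded pending ['a']; in_txn=False
Op 4: UPDATE b=26 (auto-commit; committed b=26)
Op 5: UPDATE a=29 (auto-commit; committed a=29)
Op 6: BEGIN: in_txn=True, pending={}
After op 6: visible(a) = 29 (pending={}, committed={a=29, b=26})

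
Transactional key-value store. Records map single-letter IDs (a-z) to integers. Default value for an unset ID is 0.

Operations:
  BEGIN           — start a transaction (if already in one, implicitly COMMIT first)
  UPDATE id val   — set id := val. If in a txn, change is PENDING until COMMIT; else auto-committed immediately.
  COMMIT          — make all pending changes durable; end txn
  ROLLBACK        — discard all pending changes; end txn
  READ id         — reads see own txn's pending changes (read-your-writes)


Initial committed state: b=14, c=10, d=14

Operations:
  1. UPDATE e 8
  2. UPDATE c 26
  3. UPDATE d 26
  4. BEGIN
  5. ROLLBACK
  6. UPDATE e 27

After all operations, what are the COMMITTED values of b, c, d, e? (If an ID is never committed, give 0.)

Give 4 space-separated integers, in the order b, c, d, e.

Answer: 14 26 26 27

Derivation:
Initial committed: {b=14, c=10, d=14}
Op 1: UPDATE e=8 (auto-commit; committed e=8)
Op 2: UPDATE c=26 (auto-commit; committed c=26)
Op 3: UPDATE d=26 (auto-commit; committed d=26)
Op 4: BEGIN: in_txn=True, pending={}
Op 5: ROLLBACK: discarded pending []; in_txn=False
Op 6: UPDATE e=27 (auto-commit; committed e=27)
Final committed: {b=14, c=26, d=26, e=27}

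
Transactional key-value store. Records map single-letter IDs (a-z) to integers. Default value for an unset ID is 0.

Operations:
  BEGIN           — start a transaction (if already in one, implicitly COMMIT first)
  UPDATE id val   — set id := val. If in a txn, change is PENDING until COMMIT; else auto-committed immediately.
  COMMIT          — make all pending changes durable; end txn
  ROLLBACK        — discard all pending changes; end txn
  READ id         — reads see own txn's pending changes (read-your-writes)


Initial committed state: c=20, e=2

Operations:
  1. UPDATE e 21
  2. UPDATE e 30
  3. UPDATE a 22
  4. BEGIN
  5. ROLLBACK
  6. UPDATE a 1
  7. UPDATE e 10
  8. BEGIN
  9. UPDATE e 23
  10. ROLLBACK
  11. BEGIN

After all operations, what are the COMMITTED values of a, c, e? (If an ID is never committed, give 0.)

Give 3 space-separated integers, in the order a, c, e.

Answer: 1 20 10

Derivation:
Initial committed: {c=20, e=2}
Op 1: UPDATE e=21 (auto-commit; committed e=21)
Op 2: UPDATE e=30 (auto-commit; committed e=30)
Op 3: UPDATE a=22 (auto-commit; committed a=22)
Op 4: BEGIN: in_txn=True, pending={}
Op 5: ROLLBACK: discarded pending []; in_txn=False
Op 6: UPDATE a=1 (auto-commit; committed a=1)
Op 7: UPDATE e=10 (auto-commit; committed e=10)
Op 8: BEGIN: in_txn=True, pending={}
Op 9: UPDATE e=23 (pending; pending now {e=23})
Op 10: ROLLBACK: discarded pending ['e']; in_txn=False
Op 11: BEGIN: in_txn=True, pending={}
Final committed: {a=1, c=20, e=10}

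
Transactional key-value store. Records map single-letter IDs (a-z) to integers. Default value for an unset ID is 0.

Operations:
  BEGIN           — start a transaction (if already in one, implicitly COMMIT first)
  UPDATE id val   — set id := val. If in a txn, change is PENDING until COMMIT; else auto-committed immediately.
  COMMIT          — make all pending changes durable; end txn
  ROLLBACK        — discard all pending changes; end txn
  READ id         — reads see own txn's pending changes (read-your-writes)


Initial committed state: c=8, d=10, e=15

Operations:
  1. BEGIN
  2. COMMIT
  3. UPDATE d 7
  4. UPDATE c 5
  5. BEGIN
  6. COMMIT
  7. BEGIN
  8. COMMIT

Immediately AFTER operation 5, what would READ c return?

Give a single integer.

Answer: 5

Derivation:
Initial committed: {c=8, d=10, e=15}
Op 1: BEGIN: in_txn=True, pending={}
Op 2: COMMIT: merged [] into committed; committed now {c=8, d=10, e=15}
Op 3: UPDATE d=7 (auto-commit; committed d=7)
Op 4: UPDATE c=5 (auto-commit; committed c=5)
Op 5: BEGIN: in_txn=True, pending={}
After op 5: visible(c) = 5 (pending={}, committed={c=5, d=7, e=15})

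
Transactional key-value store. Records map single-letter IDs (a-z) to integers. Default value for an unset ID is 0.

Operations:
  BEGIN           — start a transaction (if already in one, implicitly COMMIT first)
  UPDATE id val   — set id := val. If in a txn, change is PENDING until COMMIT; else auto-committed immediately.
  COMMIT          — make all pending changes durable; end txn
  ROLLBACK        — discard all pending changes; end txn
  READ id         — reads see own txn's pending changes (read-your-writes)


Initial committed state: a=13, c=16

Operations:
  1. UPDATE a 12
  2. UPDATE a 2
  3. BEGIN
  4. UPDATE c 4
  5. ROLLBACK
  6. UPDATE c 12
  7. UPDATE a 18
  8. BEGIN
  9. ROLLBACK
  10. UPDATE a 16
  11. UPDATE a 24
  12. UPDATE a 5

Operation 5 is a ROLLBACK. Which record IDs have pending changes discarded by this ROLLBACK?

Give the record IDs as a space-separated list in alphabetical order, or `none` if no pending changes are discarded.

Initial committed: {a=13, c=16}
Op 1: UPDATE a=12 (auto-commit; committed a=12)
Op 2: UPDATE a=2 (auto-commit; committed a=2)
Op 3: BEGIN: in_txn=True, pending={}
Op 4: UPDATE c=4 (pending; pending now {c=4})
Op 5: ROLLBACK: discarded pending ['c']; in_txn=False
Op 6: UPDATE c=12 (auto-commit; committed c=12)
Op 7: UPDATE a=18 (auto-commit; committed a=18)
Op 8: BEGIN: in_txn=True, pending={}
Op 9: ROLLBACK: discarded pending []; in_txn=False
Op 10: UPDATE a=16 (auto-commit; committed a=16)
Op 11: UPDATE a=24 (auto-commit; committed a=24)
Op 12: UPDATE a=5 (auto-commit; committed a=5)
ROLLBACK at op 5 discards: ['c']

Answer: c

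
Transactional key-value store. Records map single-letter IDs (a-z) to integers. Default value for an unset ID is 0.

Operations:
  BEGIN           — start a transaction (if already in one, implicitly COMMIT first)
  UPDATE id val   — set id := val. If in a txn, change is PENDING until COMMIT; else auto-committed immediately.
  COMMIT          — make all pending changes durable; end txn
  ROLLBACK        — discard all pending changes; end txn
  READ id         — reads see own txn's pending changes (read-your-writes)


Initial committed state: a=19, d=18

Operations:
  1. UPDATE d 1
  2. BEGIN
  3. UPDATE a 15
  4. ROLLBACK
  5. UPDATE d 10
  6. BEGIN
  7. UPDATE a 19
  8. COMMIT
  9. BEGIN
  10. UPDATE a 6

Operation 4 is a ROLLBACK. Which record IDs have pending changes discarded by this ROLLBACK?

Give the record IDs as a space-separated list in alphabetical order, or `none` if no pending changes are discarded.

Initial committed: {a=19, d=18}
Op 1: UPDATE d=1 (auto-commit; committed d=1)
Op 2: BEGIN: in_txn=True, pending={}
Op 3: UPDATE a=15 (pending; pending now {a=15})
Op 4: ROLLBACK: discarded pending ['a']; in_txn=False
Op 5: UPDATE d=10 (auto-commit; committed d=10)
Op 6: BEGIN: in_txn=True, pending={}
Op 7: UPDATE a=19 (pending; pending now {a=19})
Op 8: COMMIT: merged ['a'] into committed; committed now {a=19, d=10}
Op 9: BEGIN: in_txn=True, pending={}
Op 10: UPDATE a=6 (pending; pending now {a=6})
ROLLBACK at op 4 discards: ['a']

Answer: a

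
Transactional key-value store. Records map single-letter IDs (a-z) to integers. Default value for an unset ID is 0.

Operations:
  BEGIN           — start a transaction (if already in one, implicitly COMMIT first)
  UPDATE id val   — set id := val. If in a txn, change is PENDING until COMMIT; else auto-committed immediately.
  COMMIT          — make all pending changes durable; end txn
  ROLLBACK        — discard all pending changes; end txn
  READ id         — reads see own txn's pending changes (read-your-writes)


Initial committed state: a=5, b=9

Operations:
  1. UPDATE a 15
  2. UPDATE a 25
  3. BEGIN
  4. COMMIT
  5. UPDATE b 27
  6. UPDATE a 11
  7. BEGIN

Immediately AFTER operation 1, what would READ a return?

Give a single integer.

Initial committed: {a=5, b=9}
Op 1: UPDATE a=15 (auto-commit; committed a=15)
After op 1: visible(a) = 15 (pending={}, committed={a=15, b=9})

Answer: 15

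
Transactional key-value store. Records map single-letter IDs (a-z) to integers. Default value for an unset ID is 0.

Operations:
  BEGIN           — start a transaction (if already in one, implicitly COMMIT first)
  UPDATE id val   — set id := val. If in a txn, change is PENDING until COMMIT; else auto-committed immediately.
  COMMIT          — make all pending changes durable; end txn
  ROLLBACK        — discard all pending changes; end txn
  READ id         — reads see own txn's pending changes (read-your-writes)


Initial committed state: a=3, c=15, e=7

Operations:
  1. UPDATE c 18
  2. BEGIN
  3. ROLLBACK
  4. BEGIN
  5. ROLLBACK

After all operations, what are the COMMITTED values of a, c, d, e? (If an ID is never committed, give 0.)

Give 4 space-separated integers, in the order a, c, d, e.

Answer: 3 18 0 7

Derivation:
Initial committed: {a=3, c=15, e=7}
Op 1: UPDATE c=18 (auto-commit; committed c=18)
Op 2: BEGIN: in_txn=True, pending={}
Op 3: ROLLBACK: discarded pending []; in_txn=False
Op 4: BEGIN: in_txn=True, pending={}
Op 5: ROLLBACK: discarded pending []; in_txn=False
Final committed: {a=3, c=18, e=7}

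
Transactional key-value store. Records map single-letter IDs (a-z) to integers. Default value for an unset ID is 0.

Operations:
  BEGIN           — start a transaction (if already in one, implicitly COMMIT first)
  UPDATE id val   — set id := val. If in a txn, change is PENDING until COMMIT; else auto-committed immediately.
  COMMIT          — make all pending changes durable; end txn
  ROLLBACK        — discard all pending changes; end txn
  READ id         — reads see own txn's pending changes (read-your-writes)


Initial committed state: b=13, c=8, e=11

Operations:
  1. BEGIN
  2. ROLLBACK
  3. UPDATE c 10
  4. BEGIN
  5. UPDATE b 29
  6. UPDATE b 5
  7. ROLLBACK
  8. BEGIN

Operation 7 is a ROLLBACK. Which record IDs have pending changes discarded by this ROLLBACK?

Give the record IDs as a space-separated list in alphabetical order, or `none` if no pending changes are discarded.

Answer: b

Derivation:
Initial committed: {b=13, c=8, e=11}
Op 1: BEGIN: in_txn=True, pending={}
Op 2: ROLLBACK: discarded pending []; in_txn=False
Op 3: UPDATE c=10 (auto-commit; committed c=10)
Op 4: BEGIN: in_txn=True, pending={}
Op 5: UPDATE b=29 (pending; pending now {b=29})
Op 6: UPDATE b=5 (pending; pending now {b=5})
Op 7: ROLLBACK: discarded pending ['b']; in_txn=False
Op 8: BEGIN: in_txn=True, pending={}
ROLLBACK at op 7 discards: ['b']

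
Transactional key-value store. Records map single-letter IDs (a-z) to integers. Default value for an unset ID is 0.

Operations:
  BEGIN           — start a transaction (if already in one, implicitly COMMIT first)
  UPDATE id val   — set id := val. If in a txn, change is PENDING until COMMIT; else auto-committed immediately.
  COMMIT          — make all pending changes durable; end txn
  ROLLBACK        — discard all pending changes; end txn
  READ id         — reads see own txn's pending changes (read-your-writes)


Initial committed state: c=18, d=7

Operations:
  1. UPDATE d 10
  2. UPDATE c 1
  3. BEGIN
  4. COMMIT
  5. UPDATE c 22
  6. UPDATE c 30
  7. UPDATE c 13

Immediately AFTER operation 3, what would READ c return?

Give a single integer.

Initial committed: {c=18, d=7}
Op 1: UPDATE d=10 (auto-commit; committed d=10)
Op 2: UPDATE c=1 (auto-commit; committed c=1)
Op 3: BEGIN: in_txn=True, pending={}
After op 3: visible(c) = 1 (pending={}, committed={c=1, d=10})

Answer: 1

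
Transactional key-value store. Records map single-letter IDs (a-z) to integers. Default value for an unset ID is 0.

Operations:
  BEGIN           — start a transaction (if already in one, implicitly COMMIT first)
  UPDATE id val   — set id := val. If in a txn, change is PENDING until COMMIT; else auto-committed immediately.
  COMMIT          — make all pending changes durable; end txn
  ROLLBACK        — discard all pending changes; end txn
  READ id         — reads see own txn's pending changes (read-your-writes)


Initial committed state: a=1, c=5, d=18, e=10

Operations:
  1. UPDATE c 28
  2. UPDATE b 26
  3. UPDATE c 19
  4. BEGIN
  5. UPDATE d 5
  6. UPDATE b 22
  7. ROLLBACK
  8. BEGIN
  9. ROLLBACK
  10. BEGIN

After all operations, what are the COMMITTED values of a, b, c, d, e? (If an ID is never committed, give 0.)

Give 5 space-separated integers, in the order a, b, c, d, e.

Initial committed: {a=1, c=5, d=18, e=10}
Op 1: UPDATE c=28 (auto-commit; committed c=28)
Op 2: UPDATE b=26 (auto-commit; committed b=26)
Op 3: UPDATE c=19 (auto-commit; committed c=19)
Op 4: BEGIN: in_txn=True, pending={}
Op 5: UPDATE d=5 (pending; pending now {d=5})
Op 6: UPDATE b=22 (pending; pending now {b=22, d=5})
Op 7: ROLLBACK: discarded pending ['b', 'd']; in_txn=False
Op 8: BEGIN: in_txn=True, pending={}
Op 9: ROLLBACK: discarded pending []; in_txn=False
Op 10: BEGIN: in_txn=True, pending={}
Final committed: {a=1, b=26, c=19, d=18, e=10}

Answer: 1 26 19 18 10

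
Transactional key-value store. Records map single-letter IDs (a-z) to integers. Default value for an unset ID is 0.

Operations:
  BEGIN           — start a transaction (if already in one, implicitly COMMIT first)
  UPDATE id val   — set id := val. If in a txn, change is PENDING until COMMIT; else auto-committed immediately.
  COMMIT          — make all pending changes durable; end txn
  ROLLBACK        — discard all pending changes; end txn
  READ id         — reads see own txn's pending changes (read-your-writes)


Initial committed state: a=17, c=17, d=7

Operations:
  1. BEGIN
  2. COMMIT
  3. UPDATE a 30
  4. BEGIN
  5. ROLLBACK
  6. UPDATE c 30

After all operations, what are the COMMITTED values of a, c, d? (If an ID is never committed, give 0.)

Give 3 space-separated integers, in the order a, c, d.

Answer: 30 30 7

Derivation:
Initial committed: {a=17, c=17, d=7}
Op 1: BEGIN: in_txn=True, pending={}
Op 2: COMMIT: merged [] into committed; committed now {a=17, c=17, d=7}
Op 3: UPDATE a=30 (auto-commit; committed a=30)
Op 4: BEGIN: in_txn=True, pending={}
Op 5: ROLLBACK: discarded pending []; in_txn=False
Op 6: UPDATE c=30 (auto-commit; committed c=30)
Final committed: {a=30, c=30, d=7}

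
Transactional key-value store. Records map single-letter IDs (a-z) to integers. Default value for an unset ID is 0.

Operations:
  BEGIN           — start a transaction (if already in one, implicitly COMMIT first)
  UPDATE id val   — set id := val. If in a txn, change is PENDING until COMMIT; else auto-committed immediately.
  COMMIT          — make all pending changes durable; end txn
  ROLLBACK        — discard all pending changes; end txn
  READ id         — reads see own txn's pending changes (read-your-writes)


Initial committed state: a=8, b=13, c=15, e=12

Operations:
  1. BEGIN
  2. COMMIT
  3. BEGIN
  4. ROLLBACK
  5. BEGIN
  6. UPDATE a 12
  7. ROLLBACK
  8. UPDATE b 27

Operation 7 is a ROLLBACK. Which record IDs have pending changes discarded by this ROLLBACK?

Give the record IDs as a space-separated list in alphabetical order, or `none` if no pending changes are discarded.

Initial committed: {a=8, b=13, c=15, e=12}
Op 1: BEGIN: in_txn=True, pending={}
Op 2: COMMIT: merged [] into committed; committed now {a=8, b=13, c=15, e=12}
Op 3: BEGIN: in_txn=True, pending={}
Op 4: ROLLBACK: discarded pending []; in_txn=False
Op 5: BEGIN: in_txn=True, pending={}
Op 6: UPDATE a=12 (pending; pending now {a=12})
Op 7: ROLLBACK: discarded pending ['a']; in_txn=False
Op 8: UPDATE b=27 (auto-commit; committed b=27)
ROLLBACK at op 7 discards: ['a']

Answer: a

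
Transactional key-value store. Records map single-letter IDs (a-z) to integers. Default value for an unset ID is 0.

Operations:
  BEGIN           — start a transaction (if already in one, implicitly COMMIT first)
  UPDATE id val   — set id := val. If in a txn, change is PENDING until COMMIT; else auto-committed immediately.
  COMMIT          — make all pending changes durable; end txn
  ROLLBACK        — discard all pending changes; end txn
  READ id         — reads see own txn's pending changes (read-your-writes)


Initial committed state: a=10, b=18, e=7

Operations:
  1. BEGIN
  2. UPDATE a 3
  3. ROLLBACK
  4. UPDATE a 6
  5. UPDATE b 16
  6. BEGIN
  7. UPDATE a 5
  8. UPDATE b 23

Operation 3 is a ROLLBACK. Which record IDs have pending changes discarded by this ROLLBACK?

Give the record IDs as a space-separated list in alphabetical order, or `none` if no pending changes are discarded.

Initial committed: {a=10, b=18, e=7}
Op 1: BEGIN: in_txn=True, pending={}
Op 2: UPDATE a=3 (pending; pending now {a=3})
Op 3: ROLLBACK: discarded pending ['a']; in_txn=False
Op 4: UPDATE a=6 (auto-commit; committed a=6)
Op 5: UPDATE b=16 (auto-commit; committed b=16)
Op 6: BEGIN: in_txn=True, pending={}
Op 7: UPDATE a=5 (pending; pending now {a=5})
Op 8: UPDATE b=23 (pending; pending now {a=5, b=23})
ROLLBACK at op 3 discards: ['a']

Answer: a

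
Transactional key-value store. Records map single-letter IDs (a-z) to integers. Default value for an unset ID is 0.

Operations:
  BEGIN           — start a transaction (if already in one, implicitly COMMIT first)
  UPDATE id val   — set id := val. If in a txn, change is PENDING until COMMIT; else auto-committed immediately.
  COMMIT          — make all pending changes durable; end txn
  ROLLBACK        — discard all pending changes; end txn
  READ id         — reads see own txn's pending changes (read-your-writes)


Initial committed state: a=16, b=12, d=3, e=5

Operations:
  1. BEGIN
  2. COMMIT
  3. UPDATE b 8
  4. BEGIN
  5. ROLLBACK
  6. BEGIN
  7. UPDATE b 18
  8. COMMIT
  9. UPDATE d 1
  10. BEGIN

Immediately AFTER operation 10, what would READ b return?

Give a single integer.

Answer: 18

Derivation:
Initial committed: {a=16, b=12, d=3, e=5}
Op 1: BEGIN: in_txn=True, pending={}
Op 2: COMMIT: merged [] into committed; committed now {a=16, b=12, d=3, e=5}
Op 3: UPDATE b=8 (auto-commit; committed b=8)
Op 4: BEGIN: in_txn=True, pending={}
Op 5: ROLLBACK: discarded pending []; in_txn=False
Op 6: BEGIN: in_txn=True, pending={}
Op 7: UPDATE b=18 (pending; pending now {b=18})
Op 8: COMMIT: merged ['b'] into committed; committed now {a=16, b=18, d=3, e=5}
Op 9: UPDATE d=1 (auto-commit; committed d=1)
Op 10: BEGIN: in_txn=True, pending={}
After op 10: visible(b) = 18 (pending={}, committed={a=16, b=18, d=1, e=5})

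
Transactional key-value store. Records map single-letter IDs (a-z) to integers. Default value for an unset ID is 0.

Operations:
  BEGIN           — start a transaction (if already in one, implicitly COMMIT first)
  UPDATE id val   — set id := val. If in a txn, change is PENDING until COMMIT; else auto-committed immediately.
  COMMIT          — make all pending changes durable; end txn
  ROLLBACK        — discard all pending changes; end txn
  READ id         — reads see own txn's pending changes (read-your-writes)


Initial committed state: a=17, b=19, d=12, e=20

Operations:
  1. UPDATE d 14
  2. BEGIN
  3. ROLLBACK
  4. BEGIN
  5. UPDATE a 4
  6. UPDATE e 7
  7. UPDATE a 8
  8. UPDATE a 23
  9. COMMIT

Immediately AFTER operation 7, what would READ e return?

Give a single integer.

Initial committed: {a=17, b=19, d=12, e=20}
Op 1: UPDATE d=14 (auto-commit; committed d=14)
Op 2: BEGIN: in_txn=True, pending={}
Op 3: ROLLBACK: discarded pending []; in_txn=False
Op 4: BEGIN: in_txn=True, pending={}
Op 5: UPDATE a=4 (pending; pending now {a=4})
Op 6: UPDATE e=7 (pending; pending now {a=4, e=7})
Op 7: UPDATE a=8 (pending; pending now {a=8, e=7})
After op 7: visible(e) = 7 (pending={a=8, e=7}, committed={a=17, b=19, d=14, e=20})

Answer: 7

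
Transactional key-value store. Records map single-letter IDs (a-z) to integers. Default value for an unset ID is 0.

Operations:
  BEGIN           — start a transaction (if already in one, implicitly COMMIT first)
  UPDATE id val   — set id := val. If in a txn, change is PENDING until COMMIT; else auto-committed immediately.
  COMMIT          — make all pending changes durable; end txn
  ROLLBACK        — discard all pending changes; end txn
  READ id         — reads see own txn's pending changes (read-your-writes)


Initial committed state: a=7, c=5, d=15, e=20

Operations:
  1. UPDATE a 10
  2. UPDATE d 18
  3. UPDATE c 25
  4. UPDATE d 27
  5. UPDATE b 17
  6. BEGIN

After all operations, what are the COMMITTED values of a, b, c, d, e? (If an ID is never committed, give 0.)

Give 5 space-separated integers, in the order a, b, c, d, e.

Answer: 10 17 25 27 20

Derivation:
Initial committed: {a=7, c=5, d=15, e=20}
Op 1: UPDATE a=10 (auto-commit; committed a=10)
Op 2: UPDATE d=18 (auto-commit; committed d=18)
Op 3: UPDATE c=25 (auto-commit; committed c=25)
Op 4: UPDATE d=27 (auto-commit; committed d=27)
Op 5: UPDATE b=17 (auto-commit; committed b=17)
Op 6: BEGIN: in_txn=True, pending={}
Final committed: {a=10, b=17, c=25, d=27, e=20}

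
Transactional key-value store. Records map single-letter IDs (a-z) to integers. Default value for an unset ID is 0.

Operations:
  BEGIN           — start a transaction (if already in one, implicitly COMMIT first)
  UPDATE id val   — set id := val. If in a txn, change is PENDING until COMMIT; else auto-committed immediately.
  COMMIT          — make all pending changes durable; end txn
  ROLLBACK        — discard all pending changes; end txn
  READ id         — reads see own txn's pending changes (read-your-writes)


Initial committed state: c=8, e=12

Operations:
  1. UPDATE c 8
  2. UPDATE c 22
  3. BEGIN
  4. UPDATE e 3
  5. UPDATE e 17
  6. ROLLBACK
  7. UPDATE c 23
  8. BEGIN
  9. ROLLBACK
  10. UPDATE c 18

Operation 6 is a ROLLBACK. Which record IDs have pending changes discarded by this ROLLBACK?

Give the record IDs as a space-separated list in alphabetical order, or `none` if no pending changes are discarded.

Answer: e

Derivation:
Initial committed: {c=8, e=12}
Op 1: UPDATE c=8 (auto-commit; committed c=8)
Op 2: UPDATE c=22 (auto-commit; committed c=22)
Op 3: BEGIN: in_txn=True, pending={}
Op 4: UPDATE e=3 (pending; pending now {e=3})
Op 5: UPDATE e=17 (pending; pending now {e=17})
Op 6: ROLLBACK: discarded pending ['e']; in_txn=False
Op 7: UPDATE c=23 (auto-commit; committed c=23)
Op 8: BEGIN: in_txn=True, pending={}
Op 9: ROLLBACK: discarded pending []; in_txn=False
Op 10: UPDATE c=18 (auto-commit; committed c=18)
ROLLBACK at op 6 discards: ['e']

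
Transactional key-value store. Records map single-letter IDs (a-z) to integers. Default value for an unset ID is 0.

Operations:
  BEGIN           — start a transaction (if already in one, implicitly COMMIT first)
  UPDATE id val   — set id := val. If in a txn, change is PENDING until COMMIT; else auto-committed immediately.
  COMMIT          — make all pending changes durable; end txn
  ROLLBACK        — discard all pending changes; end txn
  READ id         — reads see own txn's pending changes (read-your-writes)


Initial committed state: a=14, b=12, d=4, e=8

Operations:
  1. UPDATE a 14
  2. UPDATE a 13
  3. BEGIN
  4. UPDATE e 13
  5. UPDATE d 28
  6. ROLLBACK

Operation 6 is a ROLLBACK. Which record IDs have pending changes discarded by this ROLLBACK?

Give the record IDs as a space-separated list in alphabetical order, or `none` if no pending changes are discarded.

Initial committed: {a=14, b=12, d=4, e=8}
Op 1: UPDATE a=14 (auto-commit; committed a=14)
Op 2: UPDATE a=13 (auto-commit; committed a=13)
Op 3: BEGIN: in_txn=True, pending={}
Op 4: UPDATE e=13 (pending; pending now {e=13})
Op 5: UPDATE d=28 (pending; pending now {d=28, e=13})
Op 6: ROLLBACK: discarded pending ['d', 'e']; in_txn=False
ROLLBACK at op 6 discards: ['d', 'e']

Answer: d e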